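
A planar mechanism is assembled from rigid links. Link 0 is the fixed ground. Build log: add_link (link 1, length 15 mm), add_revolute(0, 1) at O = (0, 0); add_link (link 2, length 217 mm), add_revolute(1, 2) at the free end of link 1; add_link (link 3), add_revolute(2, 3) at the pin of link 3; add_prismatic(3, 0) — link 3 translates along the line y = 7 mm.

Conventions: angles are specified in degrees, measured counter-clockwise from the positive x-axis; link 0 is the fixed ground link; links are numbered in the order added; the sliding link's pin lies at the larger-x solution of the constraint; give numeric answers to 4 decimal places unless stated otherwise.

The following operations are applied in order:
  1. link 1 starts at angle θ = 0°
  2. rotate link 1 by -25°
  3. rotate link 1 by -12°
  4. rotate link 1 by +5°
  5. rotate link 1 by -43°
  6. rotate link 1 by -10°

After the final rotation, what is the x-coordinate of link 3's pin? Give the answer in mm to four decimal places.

geometry: r = 15 mm, L = 217 mm, e = 7 mm; θ starts at 0°
rotate link 1 by -25°: θ ← 0° -25° = -25°
rotate link 1 by -12°: θ ← -25° -12° = -37°
rotate link 1 by +5°: θ ← -37° +5° = -32°
rotate link 1 by -43°: θ ← -32° -43° = -75°
rotate link 1 by -10°: θ ← -75° -10° = -85°
crank pin P = (r cos θ, r sin θ) = (1.307336, -14.942920)
h = r sin θ − e = -14.942920 − 7 = -21.942920
x = r cos θ + √(L² − h²) = 1.307336 + 215.887721 = 217.195058

217.1951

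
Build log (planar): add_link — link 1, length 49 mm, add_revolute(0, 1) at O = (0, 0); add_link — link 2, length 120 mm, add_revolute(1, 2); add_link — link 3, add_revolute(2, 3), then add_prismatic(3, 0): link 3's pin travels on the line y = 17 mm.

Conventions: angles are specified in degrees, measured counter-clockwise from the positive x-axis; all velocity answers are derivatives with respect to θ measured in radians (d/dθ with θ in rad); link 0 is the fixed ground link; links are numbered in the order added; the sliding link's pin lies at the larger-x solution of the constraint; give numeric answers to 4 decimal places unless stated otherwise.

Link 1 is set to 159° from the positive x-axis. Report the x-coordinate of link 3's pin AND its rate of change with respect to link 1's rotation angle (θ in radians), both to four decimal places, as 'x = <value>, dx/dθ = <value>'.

geometry: r = 49 mm, L = 120 mm, e = 17 mm
crank pin P = (r cos θ, r sin θ) = (-45.745441, 17.560030)
h = r sin θ − e = 17.560030 − 17 = 0.560030
x = r cos θ + √(L² − h²) = -45.745441 + 119.998693 = 74.253252
dx/dθ = −r sin θ − h·r cos θ/√(L² − h²) (θ in radians; h = 0.560030) = -17.346537

x = 74.2533, dx/dθ = -17.3465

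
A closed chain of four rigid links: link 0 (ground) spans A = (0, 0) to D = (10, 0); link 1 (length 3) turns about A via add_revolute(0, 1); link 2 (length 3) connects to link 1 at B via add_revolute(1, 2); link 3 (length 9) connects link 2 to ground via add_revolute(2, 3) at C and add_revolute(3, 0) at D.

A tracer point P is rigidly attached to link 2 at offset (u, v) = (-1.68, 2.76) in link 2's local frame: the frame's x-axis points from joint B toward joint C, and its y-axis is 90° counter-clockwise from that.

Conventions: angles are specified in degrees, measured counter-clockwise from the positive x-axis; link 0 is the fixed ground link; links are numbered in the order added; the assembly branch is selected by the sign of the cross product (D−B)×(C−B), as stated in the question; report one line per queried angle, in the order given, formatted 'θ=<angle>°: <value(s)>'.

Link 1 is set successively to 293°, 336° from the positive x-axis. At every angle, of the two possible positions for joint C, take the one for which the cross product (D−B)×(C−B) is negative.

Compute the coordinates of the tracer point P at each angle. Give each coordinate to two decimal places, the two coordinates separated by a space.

A=(0,0), D=(10.00,0)
θ=293°: B = A + 3.00·(cos293°, sin293°) = (1.1722, -2.7615)
θ=293°: |BD| = 9.2497
θ=293°: circle(B,3.00) ∩ circle(D,9.00): a=0.7328, h=2.9091
θ=293°:   candidates: C₊=(1.0030,0.2337) cross=26.908; C₋=(2.7401,-5.3192) cross=-26.908
θ=293°:   branch - wants cross < 0 → take C=(2.7401,-5.3192) (cross=-26.908)
θ=293°: ex = (C−B)/|BC| = (0.5226,-0.8526); ey = (0.8526,0.5226)
θ=293°: P = B + -1.68·ex + 2.76·ey = (2.6472,0.1133)
θ=336°: B = A + 3.00·(cos336°, sin336°) = (2.7406, -1.2202)
θ=336°: |BD| = 7.3612
θ=336°: circle(B,3.00) ∩ circle(D,9.00): a=-1.2099, h=2.7452
θ=336°:   candidates: C₊=(1.0924,1.2865) cross=20.208; C₋=(2.0025,-4.1280) cross=-20.208
θ=336°:   branch - wants cross < 0 → take C=(2.0025,-4.1280) (cross=-20.208)
θ=336°: ex = (C−B)/|BC| = (-0.2460,-0.9693); ey = (0.9693,-0.2460)
θ=336°: P = B + -1.68·ex + 2.76·ey = (5.8291,-0.2709)

θ=293°: 2.65 0.11
θ=336°: 5.83 -0.27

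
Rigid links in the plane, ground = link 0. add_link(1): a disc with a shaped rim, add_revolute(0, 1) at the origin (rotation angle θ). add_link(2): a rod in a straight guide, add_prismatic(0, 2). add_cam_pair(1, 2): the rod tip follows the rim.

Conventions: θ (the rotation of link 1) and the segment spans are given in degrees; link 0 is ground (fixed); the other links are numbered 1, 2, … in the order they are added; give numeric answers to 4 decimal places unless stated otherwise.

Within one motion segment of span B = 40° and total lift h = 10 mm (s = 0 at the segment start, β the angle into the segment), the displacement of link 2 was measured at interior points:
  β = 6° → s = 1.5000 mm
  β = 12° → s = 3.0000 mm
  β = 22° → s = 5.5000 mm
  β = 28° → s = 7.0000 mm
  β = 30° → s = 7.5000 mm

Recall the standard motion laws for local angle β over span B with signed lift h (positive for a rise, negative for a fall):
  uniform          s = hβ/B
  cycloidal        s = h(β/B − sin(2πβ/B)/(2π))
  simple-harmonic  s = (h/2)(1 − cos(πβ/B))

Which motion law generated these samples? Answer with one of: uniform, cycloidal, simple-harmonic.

candidates at β/B = r: uniform s = h·r (linear in β); cycloidal s = h·(r − sin(2πr)/(2π)); simple-harmonic s = (h/2)(1 − cos(πr))
β=6°: printed 1.5000 | uniform 1.5000, cycloidal 0.2124, simple-harmonic 0.5450
β=12°: printed 3.0000 | uniform 3.0000, cycloidal 1.4863, simple-harmonic 2.0611
β=22°: printed 5.5000 | uniform 5.5000, cycloidal 5.9918, simple-harmonic 5.7822
β=28°: printed 7.0000 | uniform 7.0000, cycloidal 8.5137, simple-harmonic 7.9389
β=30°: printed 7.5000 | uniform 7.5000, cycloidal 9.0915, simple-harmonic 8.5355
only one law matches every sample → uniform

uniform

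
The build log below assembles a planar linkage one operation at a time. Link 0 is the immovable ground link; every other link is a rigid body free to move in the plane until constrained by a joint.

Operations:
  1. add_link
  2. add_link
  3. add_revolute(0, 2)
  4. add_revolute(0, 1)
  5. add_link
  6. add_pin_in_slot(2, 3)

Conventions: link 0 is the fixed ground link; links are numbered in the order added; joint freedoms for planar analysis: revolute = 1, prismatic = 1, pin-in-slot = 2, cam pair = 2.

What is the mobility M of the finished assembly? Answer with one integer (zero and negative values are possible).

L=1 J1=0 J2=0
add link → L=2 J1=0 J2=0
add link → L=3 J1=0 J2=0
R@0,2 dof=1 J1 → L=3 J1=1 J2=0
R@0,1 dof=1 J1 → L=3 J1=2 J2=0
add link → L=4 J1=2 J2=0
PS@2,3 dof=2 J2 → L=4 J1=2 J2=1
M=3(L−1)−2J1−J2=3·3−2·2−1=4

M = 4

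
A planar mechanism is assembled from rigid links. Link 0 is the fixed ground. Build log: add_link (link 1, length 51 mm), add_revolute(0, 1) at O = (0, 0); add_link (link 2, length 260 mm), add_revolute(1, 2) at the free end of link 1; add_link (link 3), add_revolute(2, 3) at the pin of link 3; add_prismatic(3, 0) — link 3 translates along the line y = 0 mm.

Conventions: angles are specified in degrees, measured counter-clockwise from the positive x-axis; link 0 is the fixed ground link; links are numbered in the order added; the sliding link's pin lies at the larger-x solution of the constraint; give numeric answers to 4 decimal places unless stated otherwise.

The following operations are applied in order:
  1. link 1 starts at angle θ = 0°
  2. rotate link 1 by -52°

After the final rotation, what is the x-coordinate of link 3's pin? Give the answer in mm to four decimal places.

geometry: r = 51 mm, L = 260 mm, e = 0 mm; θ starts at 0°
rotate link 1 by -52°: θ ← 0° -52° = -52°
crank pin P = (r cos θ, r sin θ) = (31.398735, -40.188548)
h = r sin θ − e = -40.188548 − 0 = -40.188548
x = r cos θ + √(L² − h²) = 31.398735 + 256.875224 = 288.273959

288.2740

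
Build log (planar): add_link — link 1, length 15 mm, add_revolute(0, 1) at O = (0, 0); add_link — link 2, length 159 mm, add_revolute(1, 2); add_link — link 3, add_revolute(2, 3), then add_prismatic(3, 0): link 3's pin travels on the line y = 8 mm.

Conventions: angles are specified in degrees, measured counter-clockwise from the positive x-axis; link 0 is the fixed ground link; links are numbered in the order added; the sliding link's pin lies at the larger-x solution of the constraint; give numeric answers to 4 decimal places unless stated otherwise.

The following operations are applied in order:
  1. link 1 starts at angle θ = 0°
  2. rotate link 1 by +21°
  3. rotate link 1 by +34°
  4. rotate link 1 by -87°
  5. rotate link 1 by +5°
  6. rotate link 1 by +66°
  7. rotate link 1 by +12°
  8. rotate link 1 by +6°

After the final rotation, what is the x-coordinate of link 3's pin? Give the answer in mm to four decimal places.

geometry: r = 15 mm, L = 159 mm, e = 8 mm; θ starts at 0°
rotate link 1 by +21°: θ ← 0° +21° = 21°
rotate link 1 by +34°: θ ← 21° +34° = 55°
rotate link 1 by -87°: θ ← 55° -87° = -32°
rotate link 1 by +5°: θ ← -32° +5° = -27°
rotate link 1 by +66°: θ ← -27° +66° = 39°
rotate link 1 by +12°: θ ← 39° +12° = 51°
rotate link 1 by +6°: θ ← 51° +6° = 57°
crank pin P = (r cos θ, r sin θ) = (8.169586, 12.580059)
h = r sin θ − e = 12.580059 − 8 = 4.580059
x = r cos θ + √(L² − h²) = 8.169586 + 158.934021 = 167.103607

167.1036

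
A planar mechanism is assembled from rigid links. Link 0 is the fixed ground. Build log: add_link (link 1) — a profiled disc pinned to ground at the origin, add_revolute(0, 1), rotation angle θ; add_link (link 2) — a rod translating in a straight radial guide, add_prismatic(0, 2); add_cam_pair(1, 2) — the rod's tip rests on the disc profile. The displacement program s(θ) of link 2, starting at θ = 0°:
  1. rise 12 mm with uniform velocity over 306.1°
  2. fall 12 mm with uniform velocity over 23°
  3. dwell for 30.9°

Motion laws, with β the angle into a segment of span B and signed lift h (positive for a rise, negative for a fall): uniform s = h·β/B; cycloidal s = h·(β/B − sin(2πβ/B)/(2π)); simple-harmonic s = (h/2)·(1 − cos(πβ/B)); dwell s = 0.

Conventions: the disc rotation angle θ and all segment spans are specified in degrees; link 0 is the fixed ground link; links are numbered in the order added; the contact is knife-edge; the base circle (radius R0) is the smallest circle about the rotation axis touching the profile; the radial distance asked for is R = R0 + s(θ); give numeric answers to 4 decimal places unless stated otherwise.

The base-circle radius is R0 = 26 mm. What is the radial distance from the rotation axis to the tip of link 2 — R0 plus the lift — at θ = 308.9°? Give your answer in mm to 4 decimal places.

seg 1 [0°–306.1°] uniform, h=12: full span → s += 12 → s = 12.0000
seg 2 [306.1°–329.1°] uniform, h=-12: θ=308.9° here. β=2.8, B=23. -12·2.8/23 = -1.4609 → s = 10.5391
R = R0 + s = 26 + 10.5391 = 36.5391

36.5391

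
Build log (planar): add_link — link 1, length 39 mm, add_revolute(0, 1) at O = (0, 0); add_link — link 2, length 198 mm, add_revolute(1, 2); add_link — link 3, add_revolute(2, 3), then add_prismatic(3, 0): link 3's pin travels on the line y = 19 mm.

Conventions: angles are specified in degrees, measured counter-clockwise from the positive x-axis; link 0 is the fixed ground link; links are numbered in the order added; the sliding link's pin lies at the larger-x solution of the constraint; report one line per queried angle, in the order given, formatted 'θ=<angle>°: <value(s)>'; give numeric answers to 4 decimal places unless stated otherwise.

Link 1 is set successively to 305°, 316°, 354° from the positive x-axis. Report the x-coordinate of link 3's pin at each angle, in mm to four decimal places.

geometry: r = 39 mm, L = 198 mm, e = 19 mm
θ=305°: crank pin P = (r cos θ, r sin θ) = (22.369481, -31.946930)
θ=305°: h = r sin θ − e = -31.946930 − 19 = -50.946930
θ=305°: x = r cos θ + √(L² − h²) = 22.369481 + 191.333244 = 213.702725
θ=316°: crank pin P = (r cos θ, r sin θ) = (28.054252, -27.091676)
θ=316°: h = r sin θ − e = -27.091676 − 19 = -46.091676
θ=316°: x = r cos θ + √(L² − h²) = 28.054252 + 192.560529 = 220.614781
θ=354°: crank pin P = (r cos θ, r sin θ) = (38.786354, -4.076610)
θ=354°: h = r sin θ − e = -4.076610 − 19 = -23.076610
θ=354°: x = r cos θ + √(L² − h²) = 38.786354 + 196.650629 = 235.436983

θ=305°: 213.7027
θ=316°: 220.6148
θ=354°: 235.4370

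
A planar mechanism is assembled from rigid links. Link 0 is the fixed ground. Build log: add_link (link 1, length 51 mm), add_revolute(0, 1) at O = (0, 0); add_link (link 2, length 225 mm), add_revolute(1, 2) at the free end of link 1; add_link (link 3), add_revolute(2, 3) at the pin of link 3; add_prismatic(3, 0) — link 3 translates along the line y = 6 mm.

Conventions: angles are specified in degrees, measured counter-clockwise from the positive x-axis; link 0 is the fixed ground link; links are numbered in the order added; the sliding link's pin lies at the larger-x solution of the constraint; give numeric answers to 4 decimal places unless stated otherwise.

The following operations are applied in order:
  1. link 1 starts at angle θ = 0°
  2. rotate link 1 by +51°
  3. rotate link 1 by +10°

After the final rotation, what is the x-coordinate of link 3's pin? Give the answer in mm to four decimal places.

geometry: r = 51 mm, L = 225 mm, e = 6 mm; θ starts at 0°
rotate link 1 by +51°: θ ← 0° +51° = 51°
rotate link 1 by +10°: θ ← 51° +10° = 61°
crank pin P = (r cos θ, r sin θ) = (24.725291, 44.605605)
h = r sin θ − e = 44.605605 − 6 = 38.605605
x = r cos θ + √(L² − h²) = 24.725291 + 221.663274 = 246.388565

246.3886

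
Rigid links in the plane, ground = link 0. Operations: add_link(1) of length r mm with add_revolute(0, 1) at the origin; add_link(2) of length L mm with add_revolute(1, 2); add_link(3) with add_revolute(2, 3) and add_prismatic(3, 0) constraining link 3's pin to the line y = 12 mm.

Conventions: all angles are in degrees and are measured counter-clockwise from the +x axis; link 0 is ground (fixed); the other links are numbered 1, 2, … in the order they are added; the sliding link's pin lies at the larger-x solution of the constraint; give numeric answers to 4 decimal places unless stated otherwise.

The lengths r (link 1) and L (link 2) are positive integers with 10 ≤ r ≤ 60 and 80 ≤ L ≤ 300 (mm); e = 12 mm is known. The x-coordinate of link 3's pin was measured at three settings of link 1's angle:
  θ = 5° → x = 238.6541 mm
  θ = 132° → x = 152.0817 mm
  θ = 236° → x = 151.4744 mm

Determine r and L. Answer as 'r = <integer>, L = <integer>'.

constraint per measurement: (x − r cos θ)² + (r sin θ − e)² = L²
subtracting the θ₁ and θ₂ equations cancels the r² and L² terms:
r = (x₁² − x₂²) / (2[(x₁cos θ₁ + e sin θ₁) − (x₂cos θ₂ + e sin θ₂)]) = 51.0000 → r = 51
L² = (x₁ − r cos θ₁)² + (r sin θ₁ − e)² = 35344.0140 → L = 188.0000 → L = 188
check at θ₃=236°: x = 151.4744 (printed 151.4744) ✓

r = 51, L = 188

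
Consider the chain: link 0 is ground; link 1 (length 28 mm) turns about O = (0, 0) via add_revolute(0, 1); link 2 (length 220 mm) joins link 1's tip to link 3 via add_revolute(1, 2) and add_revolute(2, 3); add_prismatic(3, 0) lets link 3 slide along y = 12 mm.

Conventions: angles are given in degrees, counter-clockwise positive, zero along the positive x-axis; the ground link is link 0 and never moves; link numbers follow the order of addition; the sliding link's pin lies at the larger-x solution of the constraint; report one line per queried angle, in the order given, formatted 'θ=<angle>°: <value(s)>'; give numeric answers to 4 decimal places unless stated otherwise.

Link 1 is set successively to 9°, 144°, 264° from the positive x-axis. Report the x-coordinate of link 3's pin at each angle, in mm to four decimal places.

geometry: r = 28 mm, L = 220 mm, e = 12 mm
θ=9°: crank pin P = (r cos θ, r sin θ) = (27.655274, 4.380165)
θ=9°: h = r sin θ − e = 4.380165 − 12 = -7.619835
θ=9°: x = r cos θ + √(L² − h²) = 27.655274 + 219.868002 = 247.523275
θ=144°: crank pin P = (r cos θ, r sin θ) = (-22.652476, 16.457987)
θ=144°: h = r sin θ − e = 16.457987 − 12 = 4.457987
θ=144°: x = r cos θ + √(L² − h²) = -22.652476 + 219.954828 = 197.302352
θ=264°: crank pin P = (r cos θ, r sin θ) = (-2.926797, -27.846613)
θ=264°: h = r sin θ − e = -27.846613 − 12 = -39.846613
θ=264°: x = r cos θ + √(L² − h²) = -2.926797 + 216.361382 = 213.434585

θ=9°: 247.5233
θ=144°: 197.3024
θ=264°: 213.4346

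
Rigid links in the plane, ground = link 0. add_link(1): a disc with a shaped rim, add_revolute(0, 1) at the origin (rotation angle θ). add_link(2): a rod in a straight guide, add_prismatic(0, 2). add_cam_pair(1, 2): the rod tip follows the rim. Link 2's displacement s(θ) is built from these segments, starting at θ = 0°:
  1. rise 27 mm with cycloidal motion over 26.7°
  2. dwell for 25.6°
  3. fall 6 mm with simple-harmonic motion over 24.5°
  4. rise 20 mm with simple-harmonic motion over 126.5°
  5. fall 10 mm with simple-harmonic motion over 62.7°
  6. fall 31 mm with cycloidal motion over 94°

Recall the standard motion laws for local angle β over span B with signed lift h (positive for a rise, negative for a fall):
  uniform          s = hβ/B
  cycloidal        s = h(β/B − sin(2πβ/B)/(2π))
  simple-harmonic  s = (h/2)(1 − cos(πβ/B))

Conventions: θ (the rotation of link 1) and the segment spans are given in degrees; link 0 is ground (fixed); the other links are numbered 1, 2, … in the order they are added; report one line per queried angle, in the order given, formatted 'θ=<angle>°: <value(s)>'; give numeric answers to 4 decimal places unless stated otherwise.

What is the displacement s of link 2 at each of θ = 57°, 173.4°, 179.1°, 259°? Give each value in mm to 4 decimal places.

segment 1 (0° to 26.7°, cycloidal, h = 27) is passed completely: s = 0.0000 + (27) = 27.0000
segment 2 (26.7° to 52.3°, dwell): s unchanged at 27.0000
θ = 57° falls in segment 3 (52.3° to 76.8°, simple-harmonic, h = -6): β = 57 − 52.3 = 4.7°, B = 24.5°; Δs = -6/2·(1 − cos(π·0.1918)) = -0.5285; s = 27.0000 − 0.5285 = 26.4715
segment 3 (52.3° to 76.8°, simple-harmonic, h = -6) is passed completely: s = 27.0000 + (-6) = 21.0000
θ = 173.4° falls in segment 4 (76.8° to 203.3°, simple-harmonic, h = 20): β = 173.4 − 76.8 = 96.6°, B = 126.5°; Δs = 20/2·(1 − cos(π·0.7636)) = 17.3674; s = 21.0000 + 17.3674 = 38.3674
θ = 179.1° falls in segment 4 (76.8° to 203.3°, simple-harmonic, h = 20): β = 179.1 − 76.8 = 102.3°, B = 126.5°; Δs = 20/2·(1 − cos(π·0.8087)) = 18.2477; s = 21.0000 + 18.2477 = 39.2477
segment 4 (76.8° to 203.3°, simple-harmonic, h = 20) is passed completely: s = 21.0000 + (20) = 41.0000
θ = 259° falls in segment 5 (203.3° to 266°, simple-harmonic, h = -10): β = 259 − 203.3 = 55.7°, B = 62.7°; Δs = -10/2·(1 − cos(π·0.8884)) = -9.6956; s = 41.0000 − 9.6956 = 31.3044

θ=57°: 26.4715
θ=173.4°: 38.3674
θ=179.1°: 39.2477
θ=259°: 31.3044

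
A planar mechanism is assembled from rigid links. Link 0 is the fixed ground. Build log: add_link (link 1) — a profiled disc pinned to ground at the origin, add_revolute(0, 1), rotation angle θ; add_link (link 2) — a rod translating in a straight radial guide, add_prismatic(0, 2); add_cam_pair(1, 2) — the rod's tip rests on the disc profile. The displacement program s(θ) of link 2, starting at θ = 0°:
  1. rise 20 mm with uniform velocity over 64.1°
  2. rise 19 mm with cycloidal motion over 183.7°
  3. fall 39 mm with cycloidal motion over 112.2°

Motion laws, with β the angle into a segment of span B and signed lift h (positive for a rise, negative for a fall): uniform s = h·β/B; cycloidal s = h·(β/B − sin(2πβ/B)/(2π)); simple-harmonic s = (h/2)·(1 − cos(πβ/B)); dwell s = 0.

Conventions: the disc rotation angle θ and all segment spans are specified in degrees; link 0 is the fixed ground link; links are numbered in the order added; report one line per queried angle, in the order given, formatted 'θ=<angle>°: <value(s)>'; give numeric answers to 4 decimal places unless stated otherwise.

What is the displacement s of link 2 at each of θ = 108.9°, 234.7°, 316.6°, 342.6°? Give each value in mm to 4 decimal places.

seg 1 [0°–64.1°] uniform, h=20: full span → s += 20 → s = 20.0000
seg 2 [64.1°–247.8°] cycloidal, h=19: θ=108.9° here. β=44.8, B=183.7. 19·(0.2439 − sin(2π·0.2439)/(2π)) = 1.6119 → s = 21.6119
seg 2 [64.1°–247.8°] cycloidal, h=19: θ=234.7° here. β=170.6, B=183.7. 19·(0.9287 − sin(2π·0.9287)/(2π)) = 18.9551 → s = 38.9551
seg 2 [64.1°–247.8°] cycloidal, h=19: full span → s += 19 → s = 39.0000
seg 3 [247.8°–360°] cycloidal, h=-39: θ=316.6° here. β=68.8, B=112.2. -39·(0.6132 − sin(2π·0.6132)/(2π)) = -27.9660 → s = 11.0340
seg 3 [247.8°–360°] cycloidal, h=-39: θ=342.6° here. β=94.8, B=112.2. -39·(0.8449 − sin(2π·0.8449)/(2π)) = -38.0874 → s = 0.9126

θ=108.9°: 21.6119
θ=234.7°: 38.9551
θ=316.6°: 11.0340
θ=342.6°: 0.9126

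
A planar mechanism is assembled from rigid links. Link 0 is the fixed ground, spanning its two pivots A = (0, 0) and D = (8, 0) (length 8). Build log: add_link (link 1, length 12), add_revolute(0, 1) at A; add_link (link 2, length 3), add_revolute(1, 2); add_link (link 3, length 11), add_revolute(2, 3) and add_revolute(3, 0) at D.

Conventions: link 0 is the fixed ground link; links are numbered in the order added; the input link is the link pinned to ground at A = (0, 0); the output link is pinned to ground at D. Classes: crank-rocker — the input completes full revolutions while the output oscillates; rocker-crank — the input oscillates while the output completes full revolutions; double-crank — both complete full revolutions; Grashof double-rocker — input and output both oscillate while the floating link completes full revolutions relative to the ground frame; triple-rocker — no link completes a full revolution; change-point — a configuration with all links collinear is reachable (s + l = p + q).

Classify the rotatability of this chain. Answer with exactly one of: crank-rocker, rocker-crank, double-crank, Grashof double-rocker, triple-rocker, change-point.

lengths: ground=8, input=12, coupler=3, output=11
sorted: s=3 (shortest), l=12 (longest), p+q=19
s + l = 15 vs p + q = 19
s + l < p + q (Grashof) with shortest = coupler link → Grashof double-rocker

Grashof double-rocker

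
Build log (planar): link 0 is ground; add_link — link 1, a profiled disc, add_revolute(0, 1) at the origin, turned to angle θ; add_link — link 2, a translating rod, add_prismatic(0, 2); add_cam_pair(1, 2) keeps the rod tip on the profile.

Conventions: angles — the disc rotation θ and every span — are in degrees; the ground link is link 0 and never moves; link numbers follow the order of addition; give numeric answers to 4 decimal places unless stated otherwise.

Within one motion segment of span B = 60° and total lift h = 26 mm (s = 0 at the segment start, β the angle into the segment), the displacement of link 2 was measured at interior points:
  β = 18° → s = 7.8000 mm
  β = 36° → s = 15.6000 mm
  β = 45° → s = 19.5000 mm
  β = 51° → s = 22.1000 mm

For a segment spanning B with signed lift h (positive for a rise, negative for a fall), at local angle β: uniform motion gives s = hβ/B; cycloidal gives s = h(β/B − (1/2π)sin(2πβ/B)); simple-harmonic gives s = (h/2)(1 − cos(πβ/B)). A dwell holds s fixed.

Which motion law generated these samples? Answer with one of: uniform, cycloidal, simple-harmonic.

candidates at β/B = r: uniform s = h·r (linear in β); cycloidal s = h·(r − sin(2πr)/(2π)); simple-harmonic s = (h/2)(1 − cos(πr))
β=18°: printed 7.8000 | uniform 7.8000, cycloidal 3.8645, simple-harmonic 5.3588
β=36°: printed 15.6000 | uniform 15.6000, cycloidal 18.0323, simple-harmonic 17.0172
β=45°: printed 19.5000 | uniform 19.5000, cycloidal 23.6380, simple-harmonic 22.1924
β=51°: printed 22.1000 | uniform 22.1000, cycloidal 25.4477, simple-harmonic 24.5831
only one law matches every sample → uniform

uniform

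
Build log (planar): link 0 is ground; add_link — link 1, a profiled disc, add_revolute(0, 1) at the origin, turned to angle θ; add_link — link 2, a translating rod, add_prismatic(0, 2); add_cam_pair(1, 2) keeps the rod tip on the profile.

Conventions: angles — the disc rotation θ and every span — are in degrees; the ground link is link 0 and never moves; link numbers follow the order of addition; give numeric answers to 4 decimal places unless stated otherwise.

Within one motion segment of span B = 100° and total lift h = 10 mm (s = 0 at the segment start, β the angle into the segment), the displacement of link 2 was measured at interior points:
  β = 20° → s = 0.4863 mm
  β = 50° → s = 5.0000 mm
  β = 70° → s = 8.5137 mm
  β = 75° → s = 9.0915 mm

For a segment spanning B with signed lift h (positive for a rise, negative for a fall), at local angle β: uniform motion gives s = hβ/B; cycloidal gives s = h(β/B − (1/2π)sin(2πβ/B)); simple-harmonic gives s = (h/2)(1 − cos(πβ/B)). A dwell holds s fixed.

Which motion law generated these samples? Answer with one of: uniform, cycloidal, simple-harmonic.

candidates at β/B = r: uniform s = h·r (linear in β); cycloidal s = h·(r − sin(2πr)/(2π)); simple-harmonic s = (h/2)(1 − cos(πr))
β=20°: printed 0.4863 | uniform 2.0000, cycloidal 0.4863, simple-harmonic 0.9549
β=50°: printed 5.0000 | uniform 5.0000, cycloidal 5.0000, simple-harmonic 5.0000
β=70°: printed 8.5137 | uniform 7.0000, cycloidal 8.5137, simple-harmonic 7.9389
β=75°: printed 9.0915 | uniform 7.5000, cycloidal 9.0915, simple-harmonic 8.5355
only one law matches every sample → cycloidal

cycloidal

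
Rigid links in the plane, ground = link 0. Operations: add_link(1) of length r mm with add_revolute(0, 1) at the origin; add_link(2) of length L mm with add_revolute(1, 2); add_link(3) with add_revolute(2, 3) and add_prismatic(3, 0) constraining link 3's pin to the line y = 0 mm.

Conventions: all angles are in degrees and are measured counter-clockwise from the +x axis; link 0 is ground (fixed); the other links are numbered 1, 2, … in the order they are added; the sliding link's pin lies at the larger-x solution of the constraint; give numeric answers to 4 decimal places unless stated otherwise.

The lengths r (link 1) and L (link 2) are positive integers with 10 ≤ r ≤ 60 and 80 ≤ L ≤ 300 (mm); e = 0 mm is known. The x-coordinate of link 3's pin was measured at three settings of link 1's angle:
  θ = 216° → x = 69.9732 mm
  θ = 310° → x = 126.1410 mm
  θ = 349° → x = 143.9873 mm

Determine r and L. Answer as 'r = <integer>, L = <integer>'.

constraint per measurement: (x − r cos θ)² + (r sin θ − e)² = L²
subtracting the θ₁ and θ₂ equations cancels the r² and L² terms:
r = (x₁² − x₂²) / (2[(x₁cos θ₁ + e sin θ₁) − (x₂cos θ₂ + e sin θ₂)]) = 40.0000 → r = 40
L² = (x₁ − r cos θ₁)² + (r sin θ₁ − e)² = 11025.0094 → L = 105.0000 → L = 105
check at θ₃=349°: x = 143.9873 (printed 143.9873) ✓

r = 40, L = 105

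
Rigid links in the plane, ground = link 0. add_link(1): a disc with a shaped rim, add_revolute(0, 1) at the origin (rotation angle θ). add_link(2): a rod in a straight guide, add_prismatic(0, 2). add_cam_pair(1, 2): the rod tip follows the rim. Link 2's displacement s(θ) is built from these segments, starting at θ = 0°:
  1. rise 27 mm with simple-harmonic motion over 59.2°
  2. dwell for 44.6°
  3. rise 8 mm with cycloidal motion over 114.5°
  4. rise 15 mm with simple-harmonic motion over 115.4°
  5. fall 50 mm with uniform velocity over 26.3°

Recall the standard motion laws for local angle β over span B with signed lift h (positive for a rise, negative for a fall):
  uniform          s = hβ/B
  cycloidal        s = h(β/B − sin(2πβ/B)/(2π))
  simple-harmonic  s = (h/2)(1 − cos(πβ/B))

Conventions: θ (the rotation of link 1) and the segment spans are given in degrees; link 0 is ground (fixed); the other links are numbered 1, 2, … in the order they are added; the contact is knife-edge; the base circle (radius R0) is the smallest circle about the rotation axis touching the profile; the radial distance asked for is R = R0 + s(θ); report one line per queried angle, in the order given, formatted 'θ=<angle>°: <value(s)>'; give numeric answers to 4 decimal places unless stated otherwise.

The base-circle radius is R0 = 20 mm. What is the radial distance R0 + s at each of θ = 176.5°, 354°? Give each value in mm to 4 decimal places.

segment 1 (0° to 59.2°, simple-harmonic, h = 27) is passed completely: s = 0.0000 + (27) = 27.0000
segment 2 (59.2° to 103.8°, dwell): s unchanged at 27.0000
θ = 176.5° falls in segment 3 (103.8° to 218.3°, cycloidal, h = 8): β = 176.5 − 103.8 = 72.7°, B = 114.5°; Δs = 8·(0.6349 − sin(2π·0.6349)/(2π)) = 6.0342; s = 27.0000 + 6.0342 = 33.0342
segment 3 (103.8° to 218.3°, cycloidal, h = 8) is passed completely: s = 27.0000 + (8) = 35.0000
segment 4 (218.3° to 333.7°, simple-harmonic, h = 15) is passed completely: s = 35.0000 + (15) = 50.0000
θ = 354° falls in segment 5 (333.7° to 360°, uniform, h = -50): β = 354 − 333.7 = 20.3°, B = 26.3°; Δs = -50·20.3/26.3 = -38.5932; s = 50.0000 − 38.5932 = 11.4068
θ=176.5°: R = R0 + s = 20 + 33.0342 = 53.0342
θ=354°: R = R0 + s = 20 + 11.4068 = 31.4068

θ=176.5°: 53.0342
θ=354°: 31.4068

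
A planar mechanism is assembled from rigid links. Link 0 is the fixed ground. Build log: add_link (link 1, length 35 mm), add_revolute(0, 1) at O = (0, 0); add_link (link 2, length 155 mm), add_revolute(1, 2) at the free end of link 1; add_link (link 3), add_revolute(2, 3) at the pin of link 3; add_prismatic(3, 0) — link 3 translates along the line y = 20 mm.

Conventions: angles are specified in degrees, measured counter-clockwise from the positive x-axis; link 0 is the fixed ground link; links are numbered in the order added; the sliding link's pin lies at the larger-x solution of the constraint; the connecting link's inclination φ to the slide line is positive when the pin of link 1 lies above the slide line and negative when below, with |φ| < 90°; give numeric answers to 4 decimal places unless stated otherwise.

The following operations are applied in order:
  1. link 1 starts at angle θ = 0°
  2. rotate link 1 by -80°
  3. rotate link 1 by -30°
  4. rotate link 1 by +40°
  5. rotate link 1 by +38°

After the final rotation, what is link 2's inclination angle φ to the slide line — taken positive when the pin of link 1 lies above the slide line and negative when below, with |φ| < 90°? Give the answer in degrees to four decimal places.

geometry: r = 35 mm, L = 155 mm, e = 20 mm; θ starts at 0°
rotate link 1 by -80°: θ ← 0° -80° = -80°
rotate link 1 by -30°: θ ← -80° -30° = -110°
rotate link 1 by +40°: θ ← -110° +40° = -70°
rotate link 1 by +38°: θ ← -70° +38° = -32°
h = r sin θ − e = -18.547174 − 20 = -38.547174
sin φ = h / L = -38.547174 / 155 = -0.24869145
φ = arcsin(-0.24869145) = -14.400092°

-14.4001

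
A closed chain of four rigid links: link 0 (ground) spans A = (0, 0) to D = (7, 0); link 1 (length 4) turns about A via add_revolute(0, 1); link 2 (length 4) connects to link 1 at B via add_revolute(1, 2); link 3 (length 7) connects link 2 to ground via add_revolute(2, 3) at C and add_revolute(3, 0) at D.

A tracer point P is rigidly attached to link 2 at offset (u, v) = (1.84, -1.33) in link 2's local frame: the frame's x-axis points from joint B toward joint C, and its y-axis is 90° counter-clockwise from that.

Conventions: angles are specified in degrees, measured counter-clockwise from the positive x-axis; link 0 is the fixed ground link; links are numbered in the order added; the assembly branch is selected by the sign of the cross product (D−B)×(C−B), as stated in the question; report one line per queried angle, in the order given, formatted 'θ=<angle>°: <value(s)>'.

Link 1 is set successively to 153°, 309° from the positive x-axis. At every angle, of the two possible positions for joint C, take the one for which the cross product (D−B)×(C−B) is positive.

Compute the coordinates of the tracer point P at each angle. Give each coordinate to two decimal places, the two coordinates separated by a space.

A=(0,0), D=(7.00,0)
θ=153°: B = A + 4.00·(cos153°, sin153°) = (-3.5640, 1.8160)
θ=153°: |BD| = 10.7190
θ=153°: circle(B,4.00) ∩ circle(D,7.00): a=3.8202, h=1.1859
θ=153°:   candidates: C₊=(0.4018,2.3375) cross=12.712; C₋=(-0.0000,-0.0000) cross=-12.712
θ=153°:   branch + wants cross > 0 → take C=(0.4018,2.3375) (cross=12.712)
θ=153°: ex = (C−B)/|BC| = (0.9915,0.1304); ey = (-0.1304,0.9915)
θ=153°: P = B + 1.84·ex + -1.33·ey = (-1.5663,0.7372)
θ=309°: B = A + 4.00·(cos309°, sin309°) = (2.5173, -3.1086)
θ=309°: |BD| = 5.4551
θ=309°: circle(B,4.00) ∩ circle(D,7.00): a=-0.2971, h=3.9889
θ=309°:   candidates: C₊=(0.0000,0.0000) cross=21.760; C₋=(4.5462,-6.5558) cross=-21.760
θ=309°:   branch + wants cross > 0 → take C=(0.0000,0.0000) (cross=21.760)
θ=309°: ex = (C−B)/|BC| = (-0.6293,0.7771); ey = (-0.7771,-0.6293)
θ=309°: P = B + 1.84·ex + -1.33·ey = (2.3929,-0.8416)

θ=153°: -1.57 0.74
θ=309°: 2.39 -0.84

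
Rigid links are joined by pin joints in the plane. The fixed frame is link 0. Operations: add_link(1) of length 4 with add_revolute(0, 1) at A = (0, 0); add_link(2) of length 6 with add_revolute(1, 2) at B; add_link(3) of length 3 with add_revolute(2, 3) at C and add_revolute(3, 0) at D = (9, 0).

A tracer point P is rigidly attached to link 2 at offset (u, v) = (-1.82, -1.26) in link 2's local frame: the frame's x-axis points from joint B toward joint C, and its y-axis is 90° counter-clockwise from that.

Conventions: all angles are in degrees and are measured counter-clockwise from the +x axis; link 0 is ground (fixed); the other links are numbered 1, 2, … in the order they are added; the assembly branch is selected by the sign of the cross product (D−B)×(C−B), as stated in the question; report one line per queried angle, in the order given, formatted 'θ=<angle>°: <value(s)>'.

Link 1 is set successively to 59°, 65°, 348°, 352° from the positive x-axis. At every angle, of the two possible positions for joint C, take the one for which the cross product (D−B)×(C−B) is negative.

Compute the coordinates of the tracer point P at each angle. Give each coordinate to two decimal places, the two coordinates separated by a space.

A=(0,0), D=(9.00,0)
θ=59°: B = A + 4.00·(cos59°, sin59°) = (2.0602, 3.4287)
θ=59°: |BD| = 7.7406
θ=59°: circle(B,6.00) ∩ circle(D,3.00): a=5.6144, h=2.1164
θ=59°:   candidates: C₊=(8.0311,2.8392) cross=16.382; C₋=(6.1563,-0.9556) cross=-16.382
θ=59°:   branch - wants cross < 0 → take C=(6.1563,-0.9556) (cross=-16.382)
θ=59°: ex = (C−B)/|BC| = (0.6827,-0.7307); ey = (0.7307,0.6827)
θ=59°: P = B + -1.82·ex + -1.26·ey = (-0.1030,3.8984)
θ=65°: B = A + 4.00·(cos65°, sin65°) = (1.6905, 3.6252)
θ=65°: |BD| = 8.1591
θ=65°: circle(B,6.00) ∩ circle(D,3.00): a=5.7342, h=1.7662
θ=65°:   candidates: C₊=(7.6123,2.6597) cross=14.411; C₋=(6.0428,-0.5048) cross=-14.411
θ=65°:   branch - wants cross < 0 → take C=(6.0428,-0.5048) (cross=-14.411)
θ=65°: ex = (C−B)/|BC| = (0.7254,-0.6883); ey = (0.6883,0.7254)
θ=65°: P = B + -1.82·ex + -1.26·ey = (-0.4970,3.9640)
θ=348°: B = A + 4.00·(cos348°, sin348°) = (3.9126, -0.8316)
θ=348°: |BD| = 5.1549
θ=348°: circle(B,6.00) ∩ circle(D,3.00): a=5.1963, h=2.9997
θ=348°:   candidates: C₊=(8.5569,2.9671) cross=15.463; C₋=(9.5248,-2.9537) cross=-15.463
θ=348°:   branch - wants cross < 0 → take C=(9.5248,-2.9537) (cross=-15.463)
θ=348°: ex = (C−B)/|BC| = (0.9354,-0.3537); ey = (0.3537,0.9354)
θ=348°: P = B + -1.82·ex + -1.26·ey = (1.7646,-1.3665)
θ=352°: B = A + 4.00·(cos352°, sin352°) = (3.9611, -0.5567)
θ=352°: |BD| = 5.0696
θ=352°: circle(B,6.00) ∩ circle(D,3.00): a=5.1977, h=2.9973
θ=352°:   candidates: C₊=(8.7982,2.9932) cross=15.195; C₋=(9.4565,-2.9651) cross=-15.195
θ=352°:   branch - wants cross < 0 → take C=(9.4565,-2.9651) (cross=-15.195)
θ=352°: ex = (C−B)/|BC| = (0.9159,-0.4014); ey = (0.4014,0.9159)
θ=352°: P = B + -1.82·ex + -1.26·ey = (1.7884,-0.9802)

θ=59°: -0.10 3.90
θ=65°: -0.50 3.96
θ=348°: 1.76 -1.37
θ=352°: 1.79 -0.98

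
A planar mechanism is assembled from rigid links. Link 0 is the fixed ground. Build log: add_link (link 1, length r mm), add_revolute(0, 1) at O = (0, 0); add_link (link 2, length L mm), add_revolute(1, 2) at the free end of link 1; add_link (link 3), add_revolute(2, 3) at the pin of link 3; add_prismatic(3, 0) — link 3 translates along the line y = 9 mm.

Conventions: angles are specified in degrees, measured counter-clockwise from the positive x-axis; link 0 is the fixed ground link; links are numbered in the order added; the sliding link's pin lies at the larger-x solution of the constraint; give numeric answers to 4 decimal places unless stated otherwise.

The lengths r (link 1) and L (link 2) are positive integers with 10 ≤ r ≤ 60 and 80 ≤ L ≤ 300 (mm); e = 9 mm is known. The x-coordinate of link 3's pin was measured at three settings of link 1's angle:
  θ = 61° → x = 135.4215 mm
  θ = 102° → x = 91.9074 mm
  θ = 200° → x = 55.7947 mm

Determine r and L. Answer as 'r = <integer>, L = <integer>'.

constraint per measurement: (x − r cos θ)² + (r sin θ − e)² = L²
subtracting the θ₁ and θ₂ equations cancels the r² and L² terms:
r = (x₁² − x₂²) / (2[(x₁cos θ₁ + e sin θ₁) − (x₂cos θ₂ + e sin θ₂)]) = 59.0001 → r = 59
L² = (x₁ − r cos θ₁)² + (r sin θ₁ − e)² = 13225.0063 → L = 115.0000 → L = 115
check at θ₃=200°: x = 55.7947 (printed 55.7947) ✓

r = 59, L = 115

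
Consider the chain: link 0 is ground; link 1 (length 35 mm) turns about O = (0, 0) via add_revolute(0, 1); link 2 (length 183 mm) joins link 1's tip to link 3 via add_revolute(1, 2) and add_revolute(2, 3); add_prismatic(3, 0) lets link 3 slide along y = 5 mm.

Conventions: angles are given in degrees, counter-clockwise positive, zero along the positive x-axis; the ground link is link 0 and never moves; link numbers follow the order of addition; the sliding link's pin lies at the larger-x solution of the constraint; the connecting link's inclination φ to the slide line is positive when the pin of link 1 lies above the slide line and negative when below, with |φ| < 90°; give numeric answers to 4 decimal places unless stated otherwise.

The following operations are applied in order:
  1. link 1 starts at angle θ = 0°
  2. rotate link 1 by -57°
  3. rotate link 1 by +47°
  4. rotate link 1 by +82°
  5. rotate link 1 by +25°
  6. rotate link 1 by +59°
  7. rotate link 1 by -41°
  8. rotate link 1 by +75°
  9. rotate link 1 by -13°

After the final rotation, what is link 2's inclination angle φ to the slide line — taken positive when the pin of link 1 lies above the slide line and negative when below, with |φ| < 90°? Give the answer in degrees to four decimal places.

geometry: r = 35 mm, L = 183 mm, e = 5 mm; θ starts at 0°
rotate link 1 by -57°: θ ← 0° -57° = -57°
rotate link 1 by +47°: θ ← -57° +47° = -10°
rotate link 1 by +82°: θ ← -10° +82° = 72°
rotate link 1 by +25°: θ ← 72° +25° = 97°
rotate link 1 by +59°: θ ← 97° +59° = 156°
rotate link 1 by -41°: θ ← 156° -41° = 115°
rotate link 1 by +75°: θ ← 115° +75° = 190°
rotate link 1 by -13°: θ ← 190° -13° = 177°
h = r sin θ − e = 1.831758 − 5 = -3.168242
sin φ = h / L = -3.168242 / 183 = -0.01731280
φ = arcsin(-0.01731280) = -0.992000°

-0.9920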